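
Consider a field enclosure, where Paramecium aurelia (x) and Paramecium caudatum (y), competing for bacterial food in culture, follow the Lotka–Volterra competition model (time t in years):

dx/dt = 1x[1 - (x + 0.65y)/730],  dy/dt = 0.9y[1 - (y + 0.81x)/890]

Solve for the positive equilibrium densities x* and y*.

x* ≈ 320, y* ≈ 631

Setting both brackets to zero gives the nullclines x + 0.65y = 730 and 0.81x + y = 890.
Substituting y = 890 - 0.81x into the first: x(1 - 0.65·0.81) = 730 - 0.65·890.
So x* = 152/0.473 = 320, and then y* = 890 - 0.81·320 = 631.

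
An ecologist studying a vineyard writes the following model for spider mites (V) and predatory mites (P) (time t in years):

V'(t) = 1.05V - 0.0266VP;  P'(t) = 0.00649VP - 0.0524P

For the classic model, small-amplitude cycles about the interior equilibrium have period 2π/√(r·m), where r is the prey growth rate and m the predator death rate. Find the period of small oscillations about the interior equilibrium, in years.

T ≈ 26.8 years

Here r = 1.05 and m = 0.0524, so r·m = 0.055.
ω = √0.055 = 0.235 per year, hence T = 2π/ω ≈ 26.8 years.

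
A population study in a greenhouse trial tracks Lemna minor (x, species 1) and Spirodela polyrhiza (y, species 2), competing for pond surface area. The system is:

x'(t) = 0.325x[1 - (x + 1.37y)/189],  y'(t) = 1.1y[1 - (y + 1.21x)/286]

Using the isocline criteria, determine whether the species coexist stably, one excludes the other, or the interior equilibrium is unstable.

Compare the nullcline intercepts: K1/α12 = 189/1.37 = 138 < K2 = 286; K2/α21 = 286/1.21 = 236 > K1 = 189.
Since the inequalities point opposite ways, species 2 can invade but species 1 cannot.

species 2 excludes species 1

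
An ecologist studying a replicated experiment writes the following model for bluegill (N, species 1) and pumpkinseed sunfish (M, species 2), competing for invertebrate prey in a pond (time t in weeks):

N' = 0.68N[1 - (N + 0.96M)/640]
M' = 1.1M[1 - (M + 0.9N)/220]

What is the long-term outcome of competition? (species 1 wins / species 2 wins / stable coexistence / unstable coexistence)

species 1 excludes species 2

Compare the nullcline intercepts: K1/α12 = 640/0.96 = 667 > K2 = 220; K2/α21 = 220/0.9 = 244 < K1 = 640.
Since the inequalities point opposite ways, species 1 can invade but species 2 cannot.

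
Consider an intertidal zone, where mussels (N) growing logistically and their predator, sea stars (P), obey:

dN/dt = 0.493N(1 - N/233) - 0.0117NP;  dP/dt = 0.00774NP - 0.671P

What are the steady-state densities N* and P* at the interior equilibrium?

From dP/dt = 0 with P > 0: 0.00774N* = 0.671, so N* = 86.7.
Substitute into dN/dt = 0: 0.493(1 - 86.7/233) = 0.0117P*.
The bracket is 0.628, giving P* = 0.31/0.0117 = 26.5.

N* ≈ 86.7, P* ≈ 26.5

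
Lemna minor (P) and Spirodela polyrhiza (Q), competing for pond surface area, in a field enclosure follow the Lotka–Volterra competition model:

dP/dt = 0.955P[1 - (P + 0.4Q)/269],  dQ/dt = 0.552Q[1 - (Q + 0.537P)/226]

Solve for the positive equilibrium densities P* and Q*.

P* ≈ 227, Q* ≈ 104

Setting both brackets to zero gives the nullclines P + 0.4Q = 269 and 0.537P + Q = 226.
Substituting Q = 226 - 0.537P into the first: P(1 - 0.4·0.537) = 269 - 0.4·226.
So P* = 179/0.785 = 227, and then Q* = 226 - 0.537·227 = 104.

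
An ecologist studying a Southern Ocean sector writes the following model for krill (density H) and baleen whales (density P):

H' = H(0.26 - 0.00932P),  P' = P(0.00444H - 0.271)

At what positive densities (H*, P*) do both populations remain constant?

Set dP/dt = 0 with P > 0: 0.00444H - 0.271 = 0, so H* = 0.271/0.00444 = 61.
Set dH/dt = 0 with H > 0: 0.26 - 0.00932P = 0, so P* = 0.26/0.00932 = 27.9.

H* ≈ 61, P* ≈ 27.9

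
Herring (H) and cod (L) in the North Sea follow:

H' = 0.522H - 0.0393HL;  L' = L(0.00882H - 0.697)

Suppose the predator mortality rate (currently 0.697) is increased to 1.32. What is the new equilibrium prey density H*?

H* ≈ 150

At the interior fixed point, setting dL/dt = 0 with L > 0 fixes H* = (predator death rate)/(HL coefficient) — independent of the other coefficients.
With the change, H* = 1.32/0.00882 = 150; it rises from 79.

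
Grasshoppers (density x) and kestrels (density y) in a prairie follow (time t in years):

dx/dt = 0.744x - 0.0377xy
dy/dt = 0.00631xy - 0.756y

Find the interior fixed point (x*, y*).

x* ≈ 120, y* ≈ 19.7

Set dy/dt = 0 with y > 0: 0.00631x - 0.756 = 0, so x* = 0.756/0.00631 = 120.
Set dx/dt = 0 with x > 0: 0.744 - 0.0377y = 0, so y* = 0.744/0.0377 = 19.7.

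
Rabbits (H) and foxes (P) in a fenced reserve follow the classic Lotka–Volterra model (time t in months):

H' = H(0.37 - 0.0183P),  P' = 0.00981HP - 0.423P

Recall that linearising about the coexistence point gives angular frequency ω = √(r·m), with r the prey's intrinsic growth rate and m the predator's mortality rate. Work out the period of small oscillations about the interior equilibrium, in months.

Here r = 0.37 and m = 0.423, so r·m = 0.157.
ω = √0.157 = 0.396 per month, hence T = 2π/ω ≈ 15.9 months.

T ≈ 15.9 months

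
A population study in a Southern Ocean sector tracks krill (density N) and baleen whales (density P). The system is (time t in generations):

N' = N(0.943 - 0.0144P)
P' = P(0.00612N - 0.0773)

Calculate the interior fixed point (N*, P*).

N* ≈ 12.6, P* ≈ 65.5

Set dP/dt = 0 with P > 0: 0.00612N - 0.0773 = 0, so N* = 0.0773/0.00612 = 12.6.
Set dN/dt = 0 with N > 0: 0.943 - 0.0144P = 0, so P* = 0.943/0.0144 = 65.5.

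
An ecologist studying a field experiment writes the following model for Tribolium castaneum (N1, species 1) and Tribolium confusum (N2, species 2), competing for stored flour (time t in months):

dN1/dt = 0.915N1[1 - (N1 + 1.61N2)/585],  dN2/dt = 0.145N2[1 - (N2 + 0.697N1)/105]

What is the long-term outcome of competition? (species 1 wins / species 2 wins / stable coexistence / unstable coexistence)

Compare the nullcline intercepts: K1/α12 = 585/1.61 = 363 > K2 = 105; K2/α21 = 105/0.697 = 151 < K1 = 585.
Since the inequalities point opposite ways, species 1 can invade but species 2 cannot.

species 1 excludes species 2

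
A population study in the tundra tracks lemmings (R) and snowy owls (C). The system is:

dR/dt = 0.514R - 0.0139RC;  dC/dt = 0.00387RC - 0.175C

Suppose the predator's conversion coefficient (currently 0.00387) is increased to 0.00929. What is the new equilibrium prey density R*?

R* ≈ 18.8

At the interior fixed point, setting dC/dt = 0 with C > 0 fixes R* = (predator death rate)/(RC coefficient) — independent of the other coefficients.
With the change, R* = 0.175/0.00929 = 18.8; it falls from 45.2.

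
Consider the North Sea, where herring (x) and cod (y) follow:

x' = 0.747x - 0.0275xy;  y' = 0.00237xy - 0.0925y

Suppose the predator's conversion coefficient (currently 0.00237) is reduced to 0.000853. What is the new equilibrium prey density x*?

At the interior fixed point, setting dy/dt = 0 with y > 0 fixes x* = (predator death rate)/(xy coefficient) — independent of the other coefficients.
With the change, x* = 0.0925/0.000853 = 108; it rises from 39.

x* ≈ 108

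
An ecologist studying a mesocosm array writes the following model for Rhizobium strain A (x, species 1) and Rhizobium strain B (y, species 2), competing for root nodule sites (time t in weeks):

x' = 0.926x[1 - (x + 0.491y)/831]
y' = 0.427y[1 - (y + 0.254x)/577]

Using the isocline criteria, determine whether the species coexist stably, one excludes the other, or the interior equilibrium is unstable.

stable coexistence

Compare the nullcline intercepts: K1/α12 = 831/0.491 = 1690 > K2 = 577; K2/α21 = 577/0.254 = 2270 > K1 = 831.
Since both inequalities hold, each species can invade when rare, so the interior equilibrium is stable.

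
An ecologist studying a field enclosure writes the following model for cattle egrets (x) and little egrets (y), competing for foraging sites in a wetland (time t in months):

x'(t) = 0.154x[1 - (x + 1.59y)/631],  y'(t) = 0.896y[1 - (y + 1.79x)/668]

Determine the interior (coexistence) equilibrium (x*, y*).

Setting both brackets to zero gives the nullclines x + 1.59y = 631 and 1.79x + y = 668.
Substituting y = 668 - 1.79x into the first: x(1 - 1.59·1.79) = 631 - 1.59·668.
So x* = -431/-1.85 = 234, and then y* = 668 - 1.79·234 = 250.

x* ≈ 234, y* ≈ 250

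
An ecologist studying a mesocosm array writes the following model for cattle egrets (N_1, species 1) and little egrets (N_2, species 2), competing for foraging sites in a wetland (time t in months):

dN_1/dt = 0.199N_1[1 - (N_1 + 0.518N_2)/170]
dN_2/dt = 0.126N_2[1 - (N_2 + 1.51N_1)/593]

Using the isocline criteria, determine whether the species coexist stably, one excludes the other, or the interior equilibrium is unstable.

species 2 excludes species 1

Compare the nullcline intercepts: K1/α12 = 170/0.518 = 328 < K2 = 593; K2/α21 = 593/1.51 = 393 > K1 = 170.
Since the inequalities point opposite ways, species 2 can invade but species 1 cannot.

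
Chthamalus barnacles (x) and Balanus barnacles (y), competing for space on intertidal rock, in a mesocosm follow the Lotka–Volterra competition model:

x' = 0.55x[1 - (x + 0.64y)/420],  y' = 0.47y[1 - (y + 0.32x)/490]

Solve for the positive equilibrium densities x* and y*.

x* ≈ 134, y* ≈ 447

Setting both brackets to zero gives the nullclines x + 0.64y = 420 and 0.32x + y = 490.
Substituting y = 490 - 0.32x into the first: x(1 - 0.64·0.32) = 420 - 0.64·490.
So x* = 106/0.795 = 134, and then y* = 490 - 0.32·134 = 447.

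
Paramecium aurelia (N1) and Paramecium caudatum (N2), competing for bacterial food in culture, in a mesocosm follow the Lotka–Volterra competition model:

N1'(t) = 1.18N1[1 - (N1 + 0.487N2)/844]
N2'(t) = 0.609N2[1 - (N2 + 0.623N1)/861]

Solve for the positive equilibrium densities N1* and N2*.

N1* ≈ 610, N2* ≈ 481

Setting both brackets to zero gives the nullclines N1 + 0.487N2 = 844 and 0.623N1 + N2 = 861.
Substituting N2 = 861 - 0.623N1 into the first: N1(1 - 0.487·0.623) = 844 - 0.487·861.
So N1* = 425/0.697 = 610, and then N2* = 861 - 0.623·610 = 481.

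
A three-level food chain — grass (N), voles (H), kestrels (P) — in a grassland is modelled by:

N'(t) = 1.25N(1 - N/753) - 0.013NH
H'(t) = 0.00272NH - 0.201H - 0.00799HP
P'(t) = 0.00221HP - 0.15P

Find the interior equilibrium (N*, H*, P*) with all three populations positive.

From dP/dt = 0: 0.00221H* = 0.15, so H* = 67.9.
From dN/dt = 0: 1.25(1 - N*/753) = 0.013·67.9, giving N* = 753·(1 - 0.706) = 221.
From dH/dt = 0: 0.00272·221 - 0.201 = 0.00799P*, so P* = 0.401/0.00799 = 50.2.

N* ≈ 221, H* ≈ 67.9, P* ≈ 50.2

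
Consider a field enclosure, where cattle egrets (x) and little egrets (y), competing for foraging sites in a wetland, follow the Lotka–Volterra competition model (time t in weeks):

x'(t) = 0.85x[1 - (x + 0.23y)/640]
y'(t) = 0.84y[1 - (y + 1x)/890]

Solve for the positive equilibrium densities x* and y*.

x* ≈ 565, y* ≈ 325

Setting both brackets to zero gives the nullclines x + 0.23y = 640 and 1x + y = 890.
Substituting y = 890 - 1x into the first: x(1 - 0.23·1) = 640 - 0.23·890.
So x* = 435/0.77 = 565, and then y* = 890 - 1·565 = 325.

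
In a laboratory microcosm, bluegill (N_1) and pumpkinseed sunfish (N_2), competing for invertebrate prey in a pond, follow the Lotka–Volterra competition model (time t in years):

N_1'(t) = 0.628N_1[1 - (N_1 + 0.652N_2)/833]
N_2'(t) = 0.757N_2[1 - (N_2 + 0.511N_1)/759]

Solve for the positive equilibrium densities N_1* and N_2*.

Setting both brackets to zero gives the nullclines N_1 + 0.652N_2 = 833 and 0.511N_1 + N_2 = 759.
Substituting N_2 = 759 - 0.511N_1 into the first: N_1(1 - 0.652·0.511) = 833 - 0.652·759.
So N_1* = 338/0.667 = 507, and then N_2* = 759 - 0.511·507 = 500.

N_1* ≈ 507, N_2* ≈ 500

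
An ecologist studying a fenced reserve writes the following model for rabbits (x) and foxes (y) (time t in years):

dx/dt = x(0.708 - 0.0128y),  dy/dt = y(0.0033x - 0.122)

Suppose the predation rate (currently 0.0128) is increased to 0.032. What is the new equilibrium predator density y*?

y* ≈ 22.1

At the interior fixed point, setting dx/dt = 0 with x > 0 fixes y* = (prey growth rate)/(xy coefficient) — independent of the other coefficients.
With the change, y* = 0.708/0.032 = 22.1; it falls from 55.3.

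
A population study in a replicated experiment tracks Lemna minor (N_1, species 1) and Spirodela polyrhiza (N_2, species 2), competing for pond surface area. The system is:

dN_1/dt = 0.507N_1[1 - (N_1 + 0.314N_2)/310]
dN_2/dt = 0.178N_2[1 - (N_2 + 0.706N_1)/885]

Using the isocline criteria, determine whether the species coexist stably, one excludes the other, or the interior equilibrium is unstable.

Compare the nullcline intercepts: K1/α12 = 310/0.314 = 987 > K2 = 885; K2/α21 = 885/0.706 = 1250 > K1 = 310.
Since both inequalities hold, each species can invade when rare, so the interior equilibrium is stable.

stable coexistence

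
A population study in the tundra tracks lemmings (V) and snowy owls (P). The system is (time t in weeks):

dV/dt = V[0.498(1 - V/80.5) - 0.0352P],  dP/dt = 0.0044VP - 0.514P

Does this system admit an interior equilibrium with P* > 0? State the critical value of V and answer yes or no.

Threshold V = 117; K < 117, so no, the predator goes extinct.

The predator equation gives dP/dt > 0 only when V > 0.514/0.0044 = 117.
Without the predator, V → K = 80.5. Since 80.5 < 117, the predator cannot invade.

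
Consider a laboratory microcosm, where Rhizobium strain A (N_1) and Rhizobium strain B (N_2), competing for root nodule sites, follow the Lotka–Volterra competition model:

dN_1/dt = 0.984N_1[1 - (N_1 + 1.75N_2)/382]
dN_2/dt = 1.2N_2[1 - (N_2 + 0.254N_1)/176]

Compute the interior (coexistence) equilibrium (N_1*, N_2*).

Setting both brackets to zero gives the nullclines N_1 + 1.75N_2 = 382 and 0.254N_1 + N_2 = 176.
Substituting N_2 = 176 - 0.254N_1 into the first: N_1(1 - 1.75·0.254) = 382 - 1.75·176.
So N_1* = 74/0.555 = 133, and then N_2* = 176 - 0.254·133 = 142.

N_1* ≈ 133, N_2* ≈ 142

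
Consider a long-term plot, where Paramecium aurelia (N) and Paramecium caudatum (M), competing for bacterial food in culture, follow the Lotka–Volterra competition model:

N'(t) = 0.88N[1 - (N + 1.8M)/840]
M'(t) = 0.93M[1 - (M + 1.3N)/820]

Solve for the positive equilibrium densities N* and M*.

Setting both brackets to zero gives the nullclines N + 1.8M = 840 and 1.3N + M = 820.
Substituting M = 820 - 1.3N into the first: N(1 - 1.8·1.3) = 840 - 1.8·820.
So N* = -636/-1.34 = 475, and then M* = 820 - 1.3·475 = 203.

N* ≈ 475, M* ≈ 203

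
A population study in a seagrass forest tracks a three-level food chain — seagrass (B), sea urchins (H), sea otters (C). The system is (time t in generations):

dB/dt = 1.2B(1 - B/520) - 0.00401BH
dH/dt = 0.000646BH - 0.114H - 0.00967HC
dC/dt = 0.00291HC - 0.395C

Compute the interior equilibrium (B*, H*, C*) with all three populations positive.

B* ≈ 284, H* ≈ 136, C* ≈ 7.19

From dC/dt = 0: 0.00291H* = 0.395, so H* = 136.
From dB/dt = 0: 1.2(1 - B*/520) = 0.00401·136, giving B* = 520·(1 - 0.454) = 284.
From dH/dt = 0: 0.000646·284 - 0.114 = 0.00967C*, so C* = 0.0695/0.00967 = 7.19.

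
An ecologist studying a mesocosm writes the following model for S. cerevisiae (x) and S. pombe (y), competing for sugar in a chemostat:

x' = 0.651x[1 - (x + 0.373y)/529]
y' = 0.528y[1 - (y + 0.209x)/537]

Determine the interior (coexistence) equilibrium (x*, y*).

x* ≈ 356, y* ≈ 462

Setting both brackets to zero gives the nullclines x + 0.373y = 529 and 0.209x + y = 537.
Substituting y = 537 - 0.209x into the first: x(1 - 0.373·0.209) = 529 - 0.373·537.
So x* = 329/0.922 = 356, and then y* = 537 - 0.209·356 = 462.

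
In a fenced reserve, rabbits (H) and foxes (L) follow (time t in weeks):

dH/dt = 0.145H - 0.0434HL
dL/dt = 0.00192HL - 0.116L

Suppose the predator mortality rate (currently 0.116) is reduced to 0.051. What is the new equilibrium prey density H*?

H* ≈ 26.6

At the interior fixed point, setting dL/dt = 0 with L > 0 fixes H* = (predator death rate)/(HL coefficient) — independent of the other coefficients.
With the change, H* = 0.051/0.00192 = 26.6; it falls from 60.4.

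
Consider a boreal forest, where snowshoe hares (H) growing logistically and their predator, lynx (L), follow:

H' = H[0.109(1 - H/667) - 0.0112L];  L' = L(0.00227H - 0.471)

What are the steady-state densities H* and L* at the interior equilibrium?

From dL/dt = 0 with L > 0: 0.00227H* = 0.471, so H* = 207.
Substitute into dH/dt = 0: 0.109(1 - 207/667) = 0.0112L*.
The bracket is 0.689, giving L* = 0.0751/0.0112 = 6.7.

H* ≈ 207, L* ≈ 6.7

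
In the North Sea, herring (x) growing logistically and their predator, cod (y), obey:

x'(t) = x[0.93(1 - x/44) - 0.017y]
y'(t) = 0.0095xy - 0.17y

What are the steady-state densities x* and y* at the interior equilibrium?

From dy/dt = 0 with y > 0: 0.0095x* = 0.17, so x* = 17.9.
Substitute into dx/dt = 0: 0.93(1 - 17.9/44) = 0.017y*.
The bracket is 0.593, giving y* = 0.552/0.017 = 32.5.

x* ≈ 17.9, y* ≈ 32.5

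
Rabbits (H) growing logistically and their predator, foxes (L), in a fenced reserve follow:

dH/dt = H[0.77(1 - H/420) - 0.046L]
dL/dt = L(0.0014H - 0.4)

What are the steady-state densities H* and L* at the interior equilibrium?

From dL/dt = 0 with L > 0: 0.0014H* = 0.4, so H* = 286.
Substitute into dH/dt = 0: 0.77(1 - 286/420) = 0.046L*.
The bracket is 0.32, giving L* = 0.246/0.046 = 5.35.

H* ≈ 286, L* ≈ 5.35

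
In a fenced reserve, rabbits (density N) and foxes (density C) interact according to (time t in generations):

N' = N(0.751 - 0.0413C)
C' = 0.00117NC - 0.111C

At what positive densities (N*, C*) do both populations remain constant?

Set dC/dt = 0 with C > 0: 0.00117N - 0.111 = 0, so N* = 0.111/0.00117 = 94.9.
Set dN/dt = 0 with N > 0: 0.751 - 0.0413C = 0, so C* = 0.751/0.0413 = 18.2.

N* ≈ 94.9, C* ≈ 18.2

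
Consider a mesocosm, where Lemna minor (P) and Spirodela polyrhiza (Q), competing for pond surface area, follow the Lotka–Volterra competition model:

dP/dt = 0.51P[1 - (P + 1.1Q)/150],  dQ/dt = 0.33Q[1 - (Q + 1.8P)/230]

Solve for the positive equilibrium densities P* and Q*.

Setting both brackets to zero gives the nullclines P + 1.1Q = 150 and 1.8P + Q = 230.
Substituting Q = 230 - 1.8P into the first: P(1 - 1.1·1.8) = 150 - 1.1·230.
So P* = -103/-0.98 = 105, and then Q* = 230 - 1.8·105 = 40.8.

P* ≈ 105, Q* ≈ 40.8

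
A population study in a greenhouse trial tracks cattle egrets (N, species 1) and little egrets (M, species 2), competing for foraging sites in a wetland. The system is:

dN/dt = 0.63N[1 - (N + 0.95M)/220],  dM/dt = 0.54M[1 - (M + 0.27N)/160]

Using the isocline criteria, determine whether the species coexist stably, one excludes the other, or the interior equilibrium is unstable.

Compare the nullcline intercepts: K1/α12 = 220/0.95 = 232 > K2 = 160; K2/α21 = 160/0.27 = 593 > K1 = 220.
Since both inequalities hold, each species can invade when rare, so the interior equilibrium is stable.

stable coexistence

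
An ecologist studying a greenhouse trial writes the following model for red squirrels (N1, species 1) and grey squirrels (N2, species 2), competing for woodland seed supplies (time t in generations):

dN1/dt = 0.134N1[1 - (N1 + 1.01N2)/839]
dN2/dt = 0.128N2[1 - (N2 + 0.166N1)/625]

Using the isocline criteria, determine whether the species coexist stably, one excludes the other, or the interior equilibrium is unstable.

Compare the nullcline intercepts: K1/α12 = 839/1.01 = 831 > K2 = 625; K2/α21 = 625/0.166 = 3770 > K1 = 839.
Since both inequalities hold, each species can invade when rare, so the interior equilibrium is stable.

stable coexistence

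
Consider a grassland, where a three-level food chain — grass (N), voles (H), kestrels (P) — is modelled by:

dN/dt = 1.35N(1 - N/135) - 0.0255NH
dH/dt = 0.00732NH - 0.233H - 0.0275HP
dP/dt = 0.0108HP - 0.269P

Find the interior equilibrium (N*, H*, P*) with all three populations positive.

N* ≈ 71.5, H* ≈ 24.9, P* ≈ 10.6

From dP/dt = 0: 0.0108H* = 0.269, so H* = 24.9.
From dN/dt = 0: 1.35(1 - N*/135) = 0.0255·24.9, giving N* = 135·(1 - 0.47) = 71.5.
From dH/dt = 0: 0.00732·71.5 - 0.233 = 0.0275P*, so P* = 0.29/0.0275 = 10.6.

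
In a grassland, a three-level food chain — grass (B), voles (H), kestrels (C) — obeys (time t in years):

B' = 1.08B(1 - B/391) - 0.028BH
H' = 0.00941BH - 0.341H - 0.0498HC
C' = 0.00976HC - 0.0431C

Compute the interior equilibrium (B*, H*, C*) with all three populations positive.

B* ≈ 346, H* ≈ 4.42, C* ≈ 58.6

From dC/dt = 0: 0.00976H* = 0.0431, so H* = 4.42.
From dB/dt = 0: 1.08(1 - B*/391) = 0.028·4.42, giving B* = 391·(1 - 0.114) = 346.
From dH/dt = 0: 0.00941·346 - 0.341 = 0.0498C*, so C* = 2.92/0.0498 = 58.6.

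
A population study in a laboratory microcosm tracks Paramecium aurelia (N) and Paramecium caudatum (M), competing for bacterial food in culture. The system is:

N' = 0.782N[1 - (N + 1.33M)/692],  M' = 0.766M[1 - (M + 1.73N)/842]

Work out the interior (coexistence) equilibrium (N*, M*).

N* ≈ 329, M* ≈ 273

Setting both brackets to zero gives the nullclines N + 1.33M = 692 and 1.73N + M = 842.
Substituting M = 842 - 1.73N into the first: N(1 - 1.33·1.73) = 692 - 1.33·842.
So N* = -428/-1.3 = 329, and then M* = 842 - 1.73·329 = 273.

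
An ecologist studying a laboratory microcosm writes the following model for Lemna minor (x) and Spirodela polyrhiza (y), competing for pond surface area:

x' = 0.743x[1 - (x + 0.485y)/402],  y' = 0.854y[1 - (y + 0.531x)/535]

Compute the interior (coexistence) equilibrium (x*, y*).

Setting both brackets to zero gives the nullclines x + 0.485y = 402 and 0.531x + y = 535.
Substituting y = 535 - 0.531x into the first: x(1 - 0.485·0.531) = 402 - 0.485·535.
So x* = 143/0.742 = 192, and then y* = 535 - 0.531·192 = 433.

x* ≈ 192, y* ≈ 433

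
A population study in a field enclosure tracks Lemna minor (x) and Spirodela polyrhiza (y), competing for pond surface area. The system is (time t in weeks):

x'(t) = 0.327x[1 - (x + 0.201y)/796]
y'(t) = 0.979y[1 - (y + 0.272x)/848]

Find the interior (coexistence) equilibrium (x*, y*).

Setting both brackets to zero gives the nullclines x + 0.201y = 796 and 0.272x + y = 848.
Substituting y = 848 - 0.272x into the first: x(1 - 0.201·0.272) = 796 - 0.201·848.
So x* = 626/0.945 = 662, and then y* = 848 - 0.272·662 = 668.

x* ≈ 662, y* ≈ 668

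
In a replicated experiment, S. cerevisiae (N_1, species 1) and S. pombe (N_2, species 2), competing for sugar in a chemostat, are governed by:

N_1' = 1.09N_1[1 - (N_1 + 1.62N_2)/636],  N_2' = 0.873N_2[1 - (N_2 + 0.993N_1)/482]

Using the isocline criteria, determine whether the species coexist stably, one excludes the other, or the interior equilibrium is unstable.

Compare the nullcline intercepts: K1/α12 = 636/1.62 = 393 < K2 = 482; K2/α21 = 482/0.993 = 485 < K1 = 636.
Since both are reversed, neither can invade when rare; the interior point is a saddle.

unstable coexistence (outcome depends on initial conditions)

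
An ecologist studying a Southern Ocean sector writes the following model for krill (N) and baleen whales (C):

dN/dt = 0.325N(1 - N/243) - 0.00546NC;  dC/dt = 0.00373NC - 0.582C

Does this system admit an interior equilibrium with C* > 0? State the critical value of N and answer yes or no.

Threshold N = 156; K > 156, so yes, the predator persists.

The predator equation gives dC/dt > 0 only when N > 0.582/0.00373 = 156.
Without the predator, N → K = 243. Since 243 > 156, the predator can invade and persist.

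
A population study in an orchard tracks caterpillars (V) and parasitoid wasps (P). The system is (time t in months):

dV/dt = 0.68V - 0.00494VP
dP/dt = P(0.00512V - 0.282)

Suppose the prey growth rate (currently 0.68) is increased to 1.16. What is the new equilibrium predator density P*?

P* ≈ 235

At the interior fixed point, setting dV/dt = 0 with V > 0 fixes P* = (prey growth rate)/(VP coefficient) — independent of the other coefficients.
With the change, P* = 1.16/0.00494 = 235; it rises from 138.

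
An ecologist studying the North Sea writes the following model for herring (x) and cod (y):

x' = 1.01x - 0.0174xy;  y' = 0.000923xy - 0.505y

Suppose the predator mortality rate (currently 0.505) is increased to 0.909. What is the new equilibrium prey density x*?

x* ≈ 985

At the interior fixed point, setting dy/dt = 0 with y > 0 fixes x* = (predator death rate)/(xy coefficient) — independent of the other coefficients.
With the change, x* = 0.909/0.000923 = 985; it rises from 547.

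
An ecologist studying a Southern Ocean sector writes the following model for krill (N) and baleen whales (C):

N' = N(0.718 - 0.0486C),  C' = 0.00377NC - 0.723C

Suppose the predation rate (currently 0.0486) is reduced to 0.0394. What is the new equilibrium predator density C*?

At the interior fixed point, setting dN/dt = 0 with N > 0 fixes C* = (prey growth rate)/(NC coefficient) — independent of the other coefficients.
With the change, C* = 0.718/0.0394 = 18.2; it rises from 14.8.

C* ≈ 18.2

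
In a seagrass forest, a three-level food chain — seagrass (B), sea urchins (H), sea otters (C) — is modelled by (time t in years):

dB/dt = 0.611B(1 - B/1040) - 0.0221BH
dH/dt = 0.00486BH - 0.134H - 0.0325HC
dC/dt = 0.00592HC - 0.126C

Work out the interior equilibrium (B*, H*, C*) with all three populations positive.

From dC/dt = 0: 0.00592H* = 0.126, so H* = 21.3.
From dB/dt = 0: 0.611(1 - B*/1040) = 0.0221·21.3, giving B* = 1040·(1 - 0.77) = 239.
From dH/dt = 0: 0.00486·239 - 0.134 = 0.0325C*, so C* = 1.03/0.0325 = 31.7.

B* ≈ 239, H* ≈ 21.3, C* ≈ 31.7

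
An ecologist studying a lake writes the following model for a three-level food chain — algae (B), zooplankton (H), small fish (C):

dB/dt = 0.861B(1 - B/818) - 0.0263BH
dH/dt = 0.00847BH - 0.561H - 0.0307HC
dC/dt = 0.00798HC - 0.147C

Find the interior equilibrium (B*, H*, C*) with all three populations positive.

B* ≈ 358, H* ≈ 18.4, C* ≈ 80.4

From dC/dt = 0: 0.00798H* = 0.147, so H* = 18.4.
From dB/dt = 0: 0.861(1 - B*/818) = 0.0263·18.4, giving B* = 818·(1 - 0.563) = 358.
From dH/dt = 0: 0.00847·358 - 0.561 = 0.0307C*, so C* = 2.47/0.0307 = 80.4.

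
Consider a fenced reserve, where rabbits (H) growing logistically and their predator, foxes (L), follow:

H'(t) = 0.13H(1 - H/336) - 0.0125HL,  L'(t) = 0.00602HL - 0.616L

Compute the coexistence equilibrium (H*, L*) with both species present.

H* ≈ 102, L* ≈ 7.23

From dL/dt = 0 with L > 0: 0.00602H* = 0.616, so H* = 102.
Substitute into dH/dt = 0: 0.13(1 - 102/336) = 0.0125L*.
The bracket is 0.695, giving L* = 0.0904/0.0125 = 7.23.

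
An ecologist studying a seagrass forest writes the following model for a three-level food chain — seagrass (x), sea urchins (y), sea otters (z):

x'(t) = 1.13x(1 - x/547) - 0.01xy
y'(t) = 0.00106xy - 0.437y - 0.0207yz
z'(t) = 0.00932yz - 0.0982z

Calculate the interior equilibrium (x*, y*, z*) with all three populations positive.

x* ≈ 496, y* ≈ 10.5, z* ≈ 4.29

From dz/dt = 0: 0.00932y* = 0.0982, so y* = 10.5.
From dx/dt = 0: 1.13(1 - x*/547) = 0.01·10.5, giving x* = 547·(1 - 0.0932) = 496.
From dy/dt = 0: 0.00106·496 - 0.437 = 0.0207z*, so z* = 0.0888/0.0207 = 4.29.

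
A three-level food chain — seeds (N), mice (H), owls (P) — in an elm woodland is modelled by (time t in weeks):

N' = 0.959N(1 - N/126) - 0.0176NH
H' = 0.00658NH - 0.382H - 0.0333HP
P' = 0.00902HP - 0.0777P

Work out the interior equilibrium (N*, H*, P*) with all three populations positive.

From dP/dt = 0: 0.00902H* = 0.0777, so H* = 8.61.
From dN/dt = 0: 0.959(1 - N*/126) = 0.0176·8.61, giving N* = 126·(1 - 0.158) = 106.
From dH/dt = 0: 0.00658·106 - 0.382 = 0.0333P*, so P* = 0.316/0.0333 = 9.49.

N* ≈ 106, H* ≈ 8.61, P* ≈ 9.49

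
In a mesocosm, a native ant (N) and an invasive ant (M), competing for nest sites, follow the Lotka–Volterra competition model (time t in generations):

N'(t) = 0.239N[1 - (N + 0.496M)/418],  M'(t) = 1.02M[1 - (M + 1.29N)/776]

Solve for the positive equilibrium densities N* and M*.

Setting both brackets to zero gives the nullclines N + 0.496M = 418 and 1.29N + M = 776.
Substituting M = 776 - 1.29N into the first: N(1 - 0.496·1.29) = 418 - 0.496·776.
So N* = 33.1/0.36 = 91.9, and then M* = 776 - 1.29·91.9 = 657.

N* ≈ 91.9, M* ≈ 657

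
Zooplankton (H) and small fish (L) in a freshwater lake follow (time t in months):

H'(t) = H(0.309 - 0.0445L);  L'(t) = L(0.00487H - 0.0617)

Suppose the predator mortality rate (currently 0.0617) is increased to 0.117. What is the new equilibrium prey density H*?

H* ≈ 24

At the interior fixed point, setting dL/dt = 0 with L > 0 fixes H* = (predator death rate)/(HL coefficient) — independent of the other coefficients.
With the change, H* = 0.117/0.00487 = 24; it rises from 12.7.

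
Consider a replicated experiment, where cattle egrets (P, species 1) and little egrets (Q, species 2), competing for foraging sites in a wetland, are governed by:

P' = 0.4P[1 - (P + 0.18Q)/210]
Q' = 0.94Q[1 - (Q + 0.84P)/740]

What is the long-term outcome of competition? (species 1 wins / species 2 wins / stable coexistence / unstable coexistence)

Compare the nullcline intercepts: K1/α12 = 210/0.18 = 1170 > K2 = 740; K2/α21 = 740/0.84 = 881 > K1 = 210.
Since both inequalities hold, each species can invade when rare, so the interior equilibrium is stable.

stable coexistence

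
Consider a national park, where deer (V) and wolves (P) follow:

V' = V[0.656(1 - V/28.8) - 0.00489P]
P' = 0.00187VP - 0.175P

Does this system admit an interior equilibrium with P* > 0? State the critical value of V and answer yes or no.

Threshold V = 93.6; K < 93.6, so no, the predator goes extinct.

The predator equation gives dP/dt > 0 only when V > 0.175/0.00187 = 93.6.
Without the predator, V → K = 28.8. Since 28.8 < 93.6, the predator cannot invade.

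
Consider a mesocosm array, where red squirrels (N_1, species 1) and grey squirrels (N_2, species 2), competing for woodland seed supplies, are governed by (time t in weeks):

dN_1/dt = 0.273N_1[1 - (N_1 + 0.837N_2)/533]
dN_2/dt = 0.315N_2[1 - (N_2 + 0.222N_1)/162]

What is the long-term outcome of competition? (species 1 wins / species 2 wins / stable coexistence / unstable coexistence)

stable coexistence

Compare the nullcline intercepts: K1/α12 = 533/0.837 = 637 > K2 = 162; K2/α21 = 162/0.222 = 730 > K1 = 533.
Since both inequalities hold, each species can invade when rare, so the interior equilibrium is stable.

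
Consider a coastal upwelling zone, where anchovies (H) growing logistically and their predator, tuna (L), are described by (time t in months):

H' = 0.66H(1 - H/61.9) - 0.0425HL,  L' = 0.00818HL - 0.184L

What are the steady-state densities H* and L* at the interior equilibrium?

H* ≈ 22.5, L* ≈ 9.89

From dL/dt = 0 with L > 0: 0.00818H* = 0.184, so H* = 22.5.
Substitute into dH/dt = 0: 0.66(1 - 22.5/61.9) = 0.0425L*.
The bracket is 0.637, giving L* = 0.42/0.0425 = 9.89.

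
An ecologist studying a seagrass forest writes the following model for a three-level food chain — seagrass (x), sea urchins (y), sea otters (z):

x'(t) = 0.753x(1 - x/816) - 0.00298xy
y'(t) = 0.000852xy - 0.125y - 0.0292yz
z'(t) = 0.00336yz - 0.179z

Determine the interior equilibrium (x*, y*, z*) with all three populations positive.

From dz/dt = 0: 0.00336y* = 0.179, so y* = 53.3.
From dx/dt = 0: 0.753(1 - x*/816) = 0.00298·53.3, giving x* = 816·(1 - 0.211) = 644.
From dy/dt = 0: 0.000852·644 - 0.125 = 0.0292z*, so z* = 0.424/0.0292 = 14.5.

x* ≈ 644, y* ≈ 53.3, z* ≈ 14.5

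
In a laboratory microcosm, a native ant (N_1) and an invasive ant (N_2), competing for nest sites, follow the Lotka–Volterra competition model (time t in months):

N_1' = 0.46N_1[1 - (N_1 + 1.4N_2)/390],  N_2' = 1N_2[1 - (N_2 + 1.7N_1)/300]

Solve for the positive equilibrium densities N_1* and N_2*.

N_1* ≈ 21.7, N_2* ≈ 263

Setting both brackets to zero gives the nullclines N_1 + 1.4N_2 = 390 and 1.7N_1 + N_2 = 300.
Substituting N_2 = 300 - 1.7N_1 into the first: N_1(1 - 1.4·1.7) = 390 - 1.4·300.
So N_1* = -30/-1.38 = 21.7, and then N_2* = 300 - 1.7·21.7 = 263.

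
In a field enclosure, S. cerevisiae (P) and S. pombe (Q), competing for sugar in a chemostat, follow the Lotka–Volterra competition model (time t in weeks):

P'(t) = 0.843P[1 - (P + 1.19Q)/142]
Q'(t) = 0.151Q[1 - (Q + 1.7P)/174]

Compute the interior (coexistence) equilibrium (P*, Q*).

Setting both brackets to zero gives the nullclines P + 1.19Q = 142 and 1.7P + Q = 174.
Substituting Q = 174 - 1.7P into the first: P(1 - 1.19·1.7) = 142 - 1.19·174.
So P* = -65.1/-1.02 = 63.6, and then Q* = 174 - 1.7·63.6 = 65.9.

P* ≈ 63.6, Q* ≈ 65.9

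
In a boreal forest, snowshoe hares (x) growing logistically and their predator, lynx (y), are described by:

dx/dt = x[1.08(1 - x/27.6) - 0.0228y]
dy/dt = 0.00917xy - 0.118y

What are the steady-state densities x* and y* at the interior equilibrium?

x* ≈ 12.9, y* ≈ 25.3

From dy/dt = 0 with y > 0: 0.00917x* = 0.118, so x* = 12.9.
Substitute into dx/dt = 0: 1.08(1 - 12.9/27.6) = 0.0228y*.
The bracket is 0.534, giving y* = 0.576/0.0228 = 25.3.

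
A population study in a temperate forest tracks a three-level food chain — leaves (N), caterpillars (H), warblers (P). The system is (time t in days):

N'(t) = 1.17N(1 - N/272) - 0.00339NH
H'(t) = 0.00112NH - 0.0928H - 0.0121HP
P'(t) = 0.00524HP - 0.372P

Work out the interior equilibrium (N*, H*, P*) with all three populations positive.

From dP/dt = 0: 0.00524H* = 0.372, so H* = 71.
From dN/dt = 0: 1.17(1 - N*/272) = 0.00339·71, giving N* = 272·(1 - 0.206) = 216.
From dH/dt = 0: 0.00112·216 - 0.0928 = 0.0121P*, so P* = 0.149/0.0121 = 12.3.

N* ≈ 216, H* ≈ 71, P* ≈ 12.3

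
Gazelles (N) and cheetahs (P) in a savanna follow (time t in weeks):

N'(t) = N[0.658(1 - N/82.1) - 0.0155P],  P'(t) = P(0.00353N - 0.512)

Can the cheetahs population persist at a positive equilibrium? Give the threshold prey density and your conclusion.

The predator equation gives dP/dt > 0 only when N > 0.512/0.00353 = 145.
Without the predator, N → K = 82.1. Since 82.1 < 145, the predator cannot invade.

Threshold N = 145; K < 145, so no, the predator goes extinct.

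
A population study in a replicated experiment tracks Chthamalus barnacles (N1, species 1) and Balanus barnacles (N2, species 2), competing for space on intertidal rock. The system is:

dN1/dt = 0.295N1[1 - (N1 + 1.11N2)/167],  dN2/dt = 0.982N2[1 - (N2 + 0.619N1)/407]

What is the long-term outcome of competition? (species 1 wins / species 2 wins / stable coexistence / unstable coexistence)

Compare the nullcline intercepts: K1/α12 = 167/1.11 = 150 < K2 = 407; K2/α21 = 407/0.619 = 658 > K1 = 167.
Since the inequalities point opposite ways, species 2 can invade but species 1 cannot.

species 2 excludes species 1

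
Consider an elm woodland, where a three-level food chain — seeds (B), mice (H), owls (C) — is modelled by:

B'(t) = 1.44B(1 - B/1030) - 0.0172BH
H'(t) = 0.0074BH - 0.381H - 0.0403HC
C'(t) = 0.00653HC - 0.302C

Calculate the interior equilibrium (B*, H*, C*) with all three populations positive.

B* ≈ 461, H* ≈ 46.2, C* ≈ 75.2

From dC/dt = 0: 0.00653H* = 0.302, so H* = 46.2.
From dB/dt = 0: 1.44(1 - B*/1030) = 0.0172·46.2, giving B* = 1030·(1 - 0.552) = 461.
From dH/dt = 0: 0.0074·461 - 0.381 = 0.0403C*, so C* = 3.03/0.0403 = 75.2.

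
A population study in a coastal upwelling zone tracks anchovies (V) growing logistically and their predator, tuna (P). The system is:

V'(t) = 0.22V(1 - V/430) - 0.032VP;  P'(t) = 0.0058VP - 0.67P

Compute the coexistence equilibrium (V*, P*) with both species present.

From dP/dt = 0 with P > 0: 0.0058V* = 0.67, so V* = 116.
Substitute into dV/dt = 0: 0.22(1 - 116/430) = 0.032P*.
The bracket is 0.731, giving P* = 0.161/0.032 = 5.03.

V* ≈ 116, P* ≈ 5.03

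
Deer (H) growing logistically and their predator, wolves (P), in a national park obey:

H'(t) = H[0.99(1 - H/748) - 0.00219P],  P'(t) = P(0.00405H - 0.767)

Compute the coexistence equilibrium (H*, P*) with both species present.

H* ≈ 189, P* ≈ 338

From dP/dt = 0 with P > 0: 0.00405H* = 0.767, so H* = 189.
Substitute into dH/dt = 0: 0.99(1 - 189/748) = 0.00219P*.
The bracket is 0.747, giving P* = 0.739/0.00219 = 338.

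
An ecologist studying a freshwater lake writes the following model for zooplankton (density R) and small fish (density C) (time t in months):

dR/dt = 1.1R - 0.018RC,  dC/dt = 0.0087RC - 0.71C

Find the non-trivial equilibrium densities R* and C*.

R* ≈ 81.6, C* ≈ 61.1

Set dC/dt = 0 with C > 0: 0.0087R - 0.71 = 0, so R* = 0.71/0.0087 = 81.6.
Set dR/dt = 0 with R > 0: 1.1 - 0.018C = 0, so C* = 1.1/0.018 = 61.1.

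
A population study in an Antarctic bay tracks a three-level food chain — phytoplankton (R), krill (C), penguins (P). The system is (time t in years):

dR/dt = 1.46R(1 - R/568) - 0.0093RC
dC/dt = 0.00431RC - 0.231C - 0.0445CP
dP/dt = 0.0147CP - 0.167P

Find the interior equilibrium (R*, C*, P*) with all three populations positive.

R* ≈ 527, C* ≈ 11.4, P* ≈ 45.8

From dP/dt = 0: 0.0147C* = 0.167, so C* = 11.4.
From dR/dt = 0: 1.46(1 - R*/568) = 0.0093·11.4, giving R* = 568·(1 - 0.0724) = 527.
From dC/dt = 0: 0.00431·527 - 0.231 = 0.0445P*, so P* = 2.04/0.0445 = 45.8.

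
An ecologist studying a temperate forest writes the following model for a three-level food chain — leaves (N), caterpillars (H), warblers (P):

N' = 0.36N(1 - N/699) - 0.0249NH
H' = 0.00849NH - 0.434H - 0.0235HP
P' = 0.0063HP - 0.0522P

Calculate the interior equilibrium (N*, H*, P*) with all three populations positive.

From dP/dt = 0: 0.0063H* = 0.0522, so H* = 8.29.
From dN/dt = 0: 0.36(1 - N*/699) = 0.0249·8.29, giving N* = 699·(1 - 0.573) = 298.
From dH/dt = 0: 0.00849·298 - 0.434 = 0.0235P*, so P* = 2.1/0.0235 = 89.3.

N* ≈ 298, H* ≈ 8.29, P* ≈ 89.3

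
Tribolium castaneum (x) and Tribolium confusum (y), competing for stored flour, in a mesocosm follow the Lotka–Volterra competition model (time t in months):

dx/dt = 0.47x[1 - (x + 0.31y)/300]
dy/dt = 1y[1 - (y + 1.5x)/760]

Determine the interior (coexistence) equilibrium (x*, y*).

x* ≈ 120, y* ≈ 579

Setting both brackets to zero gives the nullclines x + 0.31y = 300 and 1.5x + y = 760.
Substituting y = 760 - 1.5x into the first: x(1 - 0.31·1.5) = 300 - 0.31·760.
So x* = 64.4/0.535 = 120, and then y* = 760 - 1.5·120 = 579.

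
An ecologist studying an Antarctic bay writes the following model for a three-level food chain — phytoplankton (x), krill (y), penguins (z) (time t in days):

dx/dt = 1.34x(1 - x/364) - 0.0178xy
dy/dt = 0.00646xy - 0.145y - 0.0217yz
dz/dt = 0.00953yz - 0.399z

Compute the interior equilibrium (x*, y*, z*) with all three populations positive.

From dz/dt = 0: 0.00953y* = 0.399, so y* = 41.9.
From dx/dt = 0: 1.34(1 - x*/364) = 0.0178·41.9, giving x* = 364·(1 - 0.556) = 162.
From dy/dt = 0: 0.00646·162 - 0.145 = 0.0217z*, so z* = 0.899/0.0217 = 41.4.

x* ≈ 162, y* ≈ 41.9, z* ≈ 41.4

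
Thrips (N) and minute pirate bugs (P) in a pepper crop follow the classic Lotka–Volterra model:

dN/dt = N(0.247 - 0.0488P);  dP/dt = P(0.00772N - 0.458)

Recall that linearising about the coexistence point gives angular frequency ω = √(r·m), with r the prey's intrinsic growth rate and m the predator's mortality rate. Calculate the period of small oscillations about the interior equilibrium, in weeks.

Here r = 0.247 and m = 0.458, so r·m = 0.113.
ω = √0.113 = 0.336 per week, hence T = 2π/ω ≈ 18.7 weeks.

T ≈ 18.7 weeks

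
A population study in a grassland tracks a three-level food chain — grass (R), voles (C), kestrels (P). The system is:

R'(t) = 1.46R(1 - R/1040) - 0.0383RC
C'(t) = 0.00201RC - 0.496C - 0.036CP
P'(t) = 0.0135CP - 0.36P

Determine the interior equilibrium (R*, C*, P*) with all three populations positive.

From dP/dt = 0: 0.0135C* = 0.36, so C* = 26.7.
From dR/dt = 0: 1.46(1 - R*/1040) = 0.0383·26.7, giving R* = 1040·(1 - 0.7) = 312.
From dC/dt = 0: 0.00201·312 - 0.496 = 0.036P*, so P* = 0.132/0.036 = 3.67.

R* ≈ 312, C* ≈ 26.7, P* ≈ 3.67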